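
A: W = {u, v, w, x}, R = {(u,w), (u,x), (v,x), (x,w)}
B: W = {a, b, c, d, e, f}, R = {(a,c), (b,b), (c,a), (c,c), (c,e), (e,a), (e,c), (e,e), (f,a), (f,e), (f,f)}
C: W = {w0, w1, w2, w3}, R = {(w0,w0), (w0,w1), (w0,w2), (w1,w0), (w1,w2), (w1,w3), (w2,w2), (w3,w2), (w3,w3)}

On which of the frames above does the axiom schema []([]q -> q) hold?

This is the axiom for shift-reflexivity; its first-order frame correspondent is forall x forall y (Rxy -> Ryy).
A: fails — Rxw but not Rww.
B: fails — Rea but not Raa.
C: fails — Rw0w1 but not Rw1w1.
Valid on no frame.

none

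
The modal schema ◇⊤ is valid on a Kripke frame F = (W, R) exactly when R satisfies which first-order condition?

This schema is equivalent to the D axiom □q → ◇q.
It corresponds to seriality: ∀x ∃y Rxy.

seriality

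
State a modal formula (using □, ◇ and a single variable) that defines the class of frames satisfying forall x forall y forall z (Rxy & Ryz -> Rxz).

□p → □□p

This is transitivity; the standard corresponding axiom is 4: □p → □□p.
Suppose □p→□□p is valid. Take Rxy, Ryz and set V(p)={w : Rxw}. Then □p at x, so □□p at x, so □p at y, so p at z, i.e. Rxz.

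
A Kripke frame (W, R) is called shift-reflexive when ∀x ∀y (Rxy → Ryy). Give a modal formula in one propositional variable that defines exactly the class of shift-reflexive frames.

This is shift-reflexivity; the standard corresponding axiom is T□: □(□q → q).
Suppose □(□q→q) is valid. Take Rxy and set V(q)={w : Ryw}. Then at y, □q holds; since □(□q→q) at x, □q→q at y, so q at y, i.e. Ryy.

□(□q → q)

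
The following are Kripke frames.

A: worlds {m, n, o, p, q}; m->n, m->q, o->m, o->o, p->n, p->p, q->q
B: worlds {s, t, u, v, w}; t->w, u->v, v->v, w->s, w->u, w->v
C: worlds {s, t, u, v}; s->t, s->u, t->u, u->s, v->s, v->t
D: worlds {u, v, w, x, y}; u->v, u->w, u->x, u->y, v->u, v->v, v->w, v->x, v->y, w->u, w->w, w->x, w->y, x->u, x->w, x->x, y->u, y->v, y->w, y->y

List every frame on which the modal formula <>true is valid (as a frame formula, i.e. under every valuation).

C, D

The schema corresponds to seriality: forall x exists y Rxy.
A: fails — world n has no successor.
B: fails — world s has no successor.
C: satisfies the condition.
D: satisfies the condition.
Valid on: C, D.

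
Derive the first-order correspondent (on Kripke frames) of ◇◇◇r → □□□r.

This is a Sahlqvist (Geach-type) schema ◇^3□^0r → □^3◇^0r.
Minimal-valuation argument: fix x; take any y with xR^3y and any z with xR^3z. Set V(r) to the set of worlds R-reachable from y in exactly 0 steps. Then □^0r holds at y, so the antecedent holds at x; validity forces ◇^0r at z, giving a w with zR^0w and yR^0w.
First-order correspondent: ∀x ∀y ∀z ((xR³y ∧ xR³z) → ∃w (y = w ∧ z = w)).

∀x ∀y ∀z ((xR³y ∧ xR³z) → ∃w (y = w ∧ z = w))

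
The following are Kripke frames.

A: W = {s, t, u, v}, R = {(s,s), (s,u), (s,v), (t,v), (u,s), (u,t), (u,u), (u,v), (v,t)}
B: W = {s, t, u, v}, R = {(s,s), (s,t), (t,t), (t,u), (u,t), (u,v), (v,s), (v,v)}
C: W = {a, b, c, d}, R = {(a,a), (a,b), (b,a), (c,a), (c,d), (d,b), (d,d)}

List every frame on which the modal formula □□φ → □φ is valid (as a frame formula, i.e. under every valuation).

This is the axiom for density; its first-order frame correspondent is ∀x ∀y (Rxy → ∃z (Rxz ∧ Rzy)).
A: fails — Rtv but no z with Rtz and Rzv.
B: condition met.
C: condition met.

B, C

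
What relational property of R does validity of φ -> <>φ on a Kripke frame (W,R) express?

Replacing φ by ¬φ and contraposing gives the equivalent schema □φ → φ.
Suppose □φ→φ is valid. At any x set V(φ)={w : Rxw}. Then □φ holds at x, so φ holds at x, i.e. Rxx.
The converse is a direct semantic check.
So the correspondent is reflexivity.

reflexivity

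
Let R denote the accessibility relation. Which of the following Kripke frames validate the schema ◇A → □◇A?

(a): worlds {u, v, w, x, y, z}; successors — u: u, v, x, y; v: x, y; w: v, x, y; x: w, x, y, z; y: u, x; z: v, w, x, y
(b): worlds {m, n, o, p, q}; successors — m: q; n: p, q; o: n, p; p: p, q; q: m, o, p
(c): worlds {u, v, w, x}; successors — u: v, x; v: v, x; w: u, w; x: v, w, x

The schema corresponds to the Euclidean property: ∀x ∀y ∀z (Rxy ∧ Rxz → Ryz).
(a): fails — Ruv and Ruv but not Rvv.
(b): fails — Rmq and Rmq but not Rqq.
(c): fails — Rwu and Rww but not Ruw.
Valid on no frame.

none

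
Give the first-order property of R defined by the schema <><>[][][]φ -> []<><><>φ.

This is a Sahlqvist (Geach-type) schema ◇^2□^3φ → □^1◇^3φ.
Minimal-valuation argument: fix x; take any y with xR^2y and any z with xR^1z. Set V(φ) to the set of worlds R-reachable from y in exactly 3 steps. Then □^3φ holds at y, so the antecedent holds at x; validity forces ◇^3φ at z, giving a w with zR^3w and yR^3w.
First-order correspondent: forall x forall y forall z ((x R^2 y & xRz) -> exists w (y R^3 w & z R^3 w)).

forall x forall y forall z ((x R^2 y & xRz) -> exists w (y R^3 w & z R^3 w))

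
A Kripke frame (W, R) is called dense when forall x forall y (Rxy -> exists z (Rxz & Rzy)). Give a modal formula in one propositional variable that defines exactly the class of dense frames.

□□r → □r

A defining formula is □□r → □r (the C4 axiom).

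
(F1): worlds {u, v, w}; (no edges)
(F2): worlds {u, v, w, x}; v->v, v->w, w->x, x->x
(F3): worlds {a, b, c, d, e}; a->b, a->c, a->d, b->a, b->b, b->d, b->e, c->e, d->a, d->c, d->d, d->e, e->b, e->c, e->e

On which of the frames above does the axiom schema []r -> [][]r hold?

This is the axiom for transitivity; its first-order frame correspondent is forall x forall y forall z (Rxy & Ryz -> Rxz).
(F1): satisfies the condition.
(F2): fails — Rvw and Rwx but not Rvx.
(F3): fails — Rde and Reb but not Rdb.

(F1)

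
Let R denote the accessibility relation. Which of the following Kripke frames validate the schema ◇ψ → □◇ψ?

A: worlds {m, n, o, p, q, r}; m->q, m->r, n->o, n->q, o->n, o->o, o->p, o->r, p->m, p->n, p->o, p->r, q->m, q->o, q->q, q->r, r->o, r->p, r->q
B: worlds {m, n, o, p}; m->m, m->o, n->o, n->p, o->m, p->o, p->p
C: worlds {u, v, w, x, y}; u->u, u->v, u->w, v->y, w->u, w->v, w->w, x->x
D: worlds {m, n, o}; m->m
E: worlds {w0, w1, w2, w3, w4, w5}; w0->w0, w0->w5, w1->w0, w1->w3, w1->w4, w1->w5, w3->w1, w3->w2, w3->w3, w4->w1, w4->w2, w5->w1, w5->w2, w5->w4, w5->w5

This is the axiom for the Euclidean property; its first-order frame correspondent is ∀x ∀y ∀z (Rxy ∧ Rxz → Ryz).
A: fails — Rmr and Rmr but not Rrr.
B: fails — Rmo and Rmo but not Roo.
C: fails — Ruv and Ruv but not Rvv.
D: condition met.
E: fails — Rw0w5 and Rw0w0 but not Rw5w0.
Valid on: D.

D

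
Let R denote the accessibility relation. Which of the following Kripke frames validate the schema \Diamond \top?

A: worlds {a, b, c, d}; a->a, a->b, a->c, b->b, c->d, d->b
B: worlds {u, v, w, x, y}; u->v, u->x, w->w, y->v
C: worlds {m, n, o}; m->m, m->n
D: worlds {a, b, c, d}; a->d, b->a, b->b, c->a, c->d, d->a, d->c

Frame correspondent (Sahlqvist): \forall x \exists y Rxy — i.e. seriality.
A: satisfies the condition.
B: fails — world v has no successor.
C: fails — world n has no successor.
D: satisfies the condition.

A, D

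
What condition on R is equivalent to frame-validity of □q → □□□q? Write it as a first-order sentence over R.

∀x ∀z (xR³z → ∃w (xRw ∧ z = w))

This is a Sahlqvist (Geach-type) schema ◇^0□^1q → □^3◇^0q.
Minimal-valuation argument: fix x; take any y with xR^0y and any z with xR^3z. Set V(q) to the set of worlds R-reachable from y in exactly 1 step. Then □^1q holds at y, so the antecedent holds at x; validity forces ◇^0q at z, giving a w with zR^0w and yR^1w.
First-order correspondent: ∀x ∀z (xR³z → ∃w (xRw ∧ z = w)).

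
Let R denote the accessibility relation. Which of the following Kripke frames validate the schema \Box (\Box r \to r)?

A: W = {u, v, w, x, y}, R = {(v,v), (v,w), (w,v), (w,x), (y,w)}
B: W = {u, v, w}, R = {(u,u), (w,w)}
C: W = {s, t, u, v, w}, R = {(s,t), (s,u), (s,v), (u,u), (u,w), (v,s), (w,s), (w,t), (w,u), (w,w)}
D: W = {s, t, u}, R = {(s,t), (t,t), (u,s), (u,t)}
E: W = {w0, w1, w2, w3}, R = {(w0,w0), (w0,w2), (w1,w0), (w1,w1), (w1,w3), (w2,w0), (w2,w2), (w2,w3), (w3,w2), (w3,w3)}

Frame correspondent (Sahlqvist): \forall x \forall y (Rxy \to Ryy) — i.e. shift-reflexivity.
A: fails — Rwx but not Rxx.
B: holds.
C: fails — Rwt but not Rtt.
D: fails — Rus but not Rss.
E: holds.

B, E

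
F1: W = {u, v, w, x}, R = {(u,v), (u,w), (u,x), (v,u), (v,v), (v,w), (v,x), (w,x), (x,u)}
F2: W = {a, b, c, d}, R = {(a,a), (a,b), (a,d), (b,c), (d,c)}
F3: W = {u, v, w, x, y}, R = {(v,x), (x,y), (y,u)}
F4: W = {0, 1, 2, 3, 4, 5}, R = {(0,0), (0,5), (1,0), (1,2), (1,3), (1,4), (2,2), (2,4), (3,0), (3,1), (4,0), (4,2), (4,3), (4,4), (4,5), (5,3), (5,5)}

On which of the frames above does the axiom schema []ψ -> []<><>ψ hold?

F4

Frame correspondent (Sahlqvist): forall x forall z (xRz -> exists w (xRw & z R^2 w)) — i.e. a generalized confluence (Geach) condition.
F1: fails — uRw but no t with uRt and wR²t.
F2: fails — aRb but no w with aRw and bR²w.
F3: fails — vRx but no t with vRt and xR²t.
F4: holds.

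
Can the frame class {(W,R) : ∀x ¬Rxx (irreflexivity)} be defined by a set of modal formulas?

Any modally definable frame class is closed under surjective bounded morphisms.
The 2-cycle (worlds s,t with s→t→s) is irreflexive, and the map sending every world to a single reflexive point • is a surjective bounded morphism (forth: every edge maps to (•,•); back: every world has a successor). So any modal formula valid on the 2-cycle is also valid on the reflexive point, which is not irreflexive.
So the class is not modally definable.

Not definable by any modal formula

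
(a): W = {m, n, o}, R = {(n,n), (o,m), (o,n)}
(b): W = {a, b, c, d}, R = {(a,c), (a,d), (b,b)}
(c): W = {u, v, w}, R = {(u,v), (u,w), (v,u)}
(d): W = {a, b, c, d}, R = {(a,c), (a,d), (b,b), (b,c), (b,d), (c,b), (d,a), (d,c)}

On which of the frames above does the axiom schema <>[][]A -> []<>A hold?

(d)

This is the axiom for a generalized confluence (Geach) condition; its first-order frame correspondent is forall x forall y forall z ((xRy & xRz) -> exists w (y R^2 w & zRw)).
(a): fails — oRm, oRm but no w with mR²w and mRw.
(b): fails — aRc, aRc but no w with cR²w and cRw.
(c): fails — uRv, uRv but no t with vR²t and vRt.
(d): holds.
Valid on: (d).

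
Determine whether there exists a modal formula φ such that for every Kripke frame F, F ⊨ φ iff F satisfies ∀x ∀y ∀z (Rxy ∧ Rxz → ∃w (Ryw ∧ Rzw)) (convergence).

This is a Sahlqvist condition; the .2 axiom ◇□p → □◇p defines it.
Suppose ◇□p→□◇p is valid. Take Rxy, Rxz and set V(p)={w : Ryw}. Then □p at y so ◇□p at x, so □◇p at x, so ◇p at z, giving w with Rzw and Ryw.

Yes — defined by ◇□p → □◇p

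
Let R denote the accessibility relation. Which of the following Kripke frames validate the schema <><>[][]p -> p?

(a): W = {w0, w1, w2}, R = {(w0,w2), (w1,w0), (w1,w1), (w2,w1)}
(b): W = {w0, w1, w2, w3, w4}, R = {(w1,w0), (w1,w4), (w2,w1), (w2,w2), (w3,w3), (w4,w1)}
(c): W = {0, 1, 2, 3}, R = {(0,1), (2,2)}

(c)

Frame correspondent (Sahlqvist): forall x forall y (x R^2 y -> exists w (y R^2 w & x = w)) — i.e. a generalized confluence (Geach) condition.
(a): fails — w2R²w0 but no w with w0R²w and w2=w.
(b): fails — w2R²w0 but no w with w0R²w and w2=w.
(c): holds.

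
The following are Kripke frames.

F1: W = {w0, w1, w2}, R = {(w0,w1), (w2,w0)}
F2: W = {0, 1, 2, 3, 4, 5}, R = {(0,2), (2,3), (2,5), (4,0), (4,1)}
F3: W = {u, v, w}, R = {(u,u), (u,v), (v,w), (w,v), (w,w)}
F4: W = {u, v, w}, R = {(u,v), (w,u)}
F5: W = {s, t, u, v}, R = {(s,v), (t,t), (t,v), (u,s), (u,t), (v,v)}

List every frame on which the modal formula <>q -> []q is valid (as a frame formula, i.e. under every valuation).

F1, F4

This is the axiom for partial functionality; its first-order frame correspondent is forall x forall y forall z (Rxy & Rxz -> y = z).
F1: ✓.
F2: fails — 2 sees both 3 and 5.
F3: fails — u sees both u and v.
F4: ✓.
F5: fails — t sees both t and v.
Valid on: F1, F4.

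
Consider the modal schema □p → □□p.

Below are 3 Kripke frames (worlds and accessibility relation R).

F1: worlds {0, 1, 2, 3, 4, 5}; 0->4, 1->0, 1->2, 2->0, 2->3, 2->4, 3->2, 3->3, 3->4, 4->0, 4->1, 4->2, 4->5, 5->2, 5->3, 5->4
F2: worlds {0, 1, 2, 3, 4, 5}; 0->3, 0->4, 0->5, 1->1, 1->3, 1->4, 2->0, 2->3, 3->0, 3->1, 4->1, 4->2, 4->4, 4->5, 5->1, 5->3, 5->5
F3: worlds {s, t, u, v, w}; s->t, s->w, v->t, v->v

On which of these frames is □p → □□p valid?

F3

This is the axiom for transitivity; its first-order frame correspondent is ∀x ∀y ∀z (Rxy ∧ Ryz → Rxz).
F1: fails — R10 and R04 but not R14.
F2: fails — R31 and R14 but not R34.
F3: ✓.
Valid on: F3.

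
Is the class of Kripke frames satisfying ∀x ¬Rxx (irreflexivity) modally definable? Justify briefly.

Modal frame validity is preserved under surjective bounded morphisms.
The 2-cycle (worlds s,t with s→t→s) is irreflexive, and the map sending every world to a single reflexive point • is a surjective bounded morphism (forth: every edge maps to (•,•); back: every world has a successor). So any modal formula valid on the 2-cycle is also valid on the reflexive point, which is not irreflexive.
So the class is not modally definable.

Not modally definable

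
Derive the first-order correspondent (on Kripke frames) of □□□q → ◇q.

This is a Sahlqvist (Geach-type) schema ◇^0□^3q → □^0◇^1q.
First-order correspondent: ∀x ∃w (xR³w ∧ xRw).

∀x ∃w (xR³w ∧ xRw)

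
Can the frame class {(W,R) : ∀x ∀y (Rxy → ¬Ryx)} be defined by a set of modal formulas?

Modal frame validity is preserved under surjective bounded morphisms.
The 5-cycle (worlds 0,1,2,3,4 with 0→1→2→3→4→0) is asymmetric. Mapping every world to a single reflexive point • is a surjective bounded morphism, and the reflexive point is not asymmetric (R•• but asymmetry requires ¬R••).
Hence asymmetry is not modally definable.

Not definable by any modal formula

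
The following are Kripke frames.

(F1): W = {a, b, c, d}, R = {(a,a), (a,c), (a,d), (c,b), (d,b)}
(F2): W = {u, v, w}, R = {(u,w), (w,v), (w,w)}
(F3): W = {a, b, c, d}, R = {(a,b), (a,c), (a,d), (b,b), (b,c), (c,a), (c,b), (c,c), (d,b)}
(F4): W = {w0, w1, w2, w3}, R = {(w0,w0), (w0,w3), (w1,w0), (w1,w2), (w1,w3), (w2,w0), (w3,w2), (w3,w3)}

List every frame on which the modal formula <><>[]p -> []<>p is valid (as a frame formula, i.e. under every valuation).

Frame correspondent (Sahlqvist): forall x forall y forall z ((x R^2 y & xRz) -> exists w (yRw & zRw)) — i.e. a generalized confluence (Geach) condition.
(F1): fails — aR²a, aRc but no w with aRw and cRw.
(F2): fails — uR²v, uRw but no t with vRt and wRt.
(F3): satisfies the condition.
(F4): fails — w0R²w2, w0Rw3 but no w with w2Rw and w3Rw.
Valid on: (F3).

(F3)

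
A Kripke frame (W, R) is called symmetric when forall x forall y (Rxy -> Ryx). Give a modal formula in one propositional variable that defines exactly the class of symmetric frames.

p → □◇p

A defining formula is p → □◇p (the B axiom).
Suppose p→□◇p is valid. Take Rxy and set V(p)={x}. Then p at x, so □◇p at x, so ◇p at y, so some z with Ryz has p; z=x, i.e. Ryx.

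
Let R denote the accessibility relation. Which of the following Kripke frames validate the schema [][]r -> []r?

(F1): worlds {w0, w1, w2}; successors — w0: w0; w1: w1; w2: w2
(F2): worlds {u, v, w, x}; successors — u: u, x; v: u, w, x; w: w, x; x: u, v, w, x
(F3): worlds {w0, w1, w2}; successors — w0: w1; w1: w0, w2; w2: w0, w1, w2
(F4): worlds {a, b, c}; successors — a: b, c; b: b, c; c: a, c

This is the axiom for density; its first-order frame correspondent is forall x forall y (Rxy -> exists z (Rxz & Rzy)).
(F1): holds.
(F2): holds.
(F3): fails — Rw0w1 but no z with Rw0z and Rzw1.
(F4): holds.
Valid on: (F1), (F2), (F4).

(F1), (F2), (F4)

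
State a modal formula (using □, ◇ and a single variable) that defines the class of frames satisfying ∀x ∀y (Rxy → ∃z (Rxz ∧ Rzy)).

□□q → □q

The condition is density. The C4 schema □□q → □q defines it.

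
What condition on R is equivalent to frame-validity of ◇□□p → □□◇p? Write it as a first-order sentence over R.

∀x ∀y ∀z ((xRy ∧ xR²z) → ∃w (yR²w ∧ zRw))

This is a Sahlqvist (Geach-type) schema ◇^1□^2p → □^2◇^1p.
Minimal-valuation argument: fix x; take any y with xR^1y and any z with xR^2z. Set V(p) to the set of worlds R-reachable from y in exactly 2 steps. Then □^2p holds at y, so the antecedent holds at x; validity forces ◇^1p at z, giving a w with zR^1w and yR^2w.
First-order correspondent: ∀x ∀y ∀z ((xRy ∧ xR²z) → ∃w (yR²w ∧ zRw)).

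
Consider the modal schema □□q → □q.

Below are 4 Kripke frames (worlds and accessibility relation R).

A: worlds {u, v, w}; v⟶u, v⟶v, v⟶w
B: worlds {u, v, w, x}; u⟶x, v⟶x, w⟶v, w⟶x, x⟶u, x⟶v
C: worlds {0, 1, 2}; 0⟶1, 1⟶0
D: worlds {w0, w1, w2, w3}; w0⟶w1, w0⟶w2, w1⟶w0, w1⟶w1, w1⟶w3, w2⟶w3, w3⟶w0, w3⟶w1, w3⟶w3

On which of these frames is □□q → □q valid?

A

The schema corresponds to density: ∀x ∀y (Rxy → ∃z (Rxz ∧ Rzy)).
A: condition met.
B: fails — Rxu but no z with Rxz and Rzu.
C: fails — R01 but no z with R0z and Rz1.
D: fails — Rw0w2 but no z with Rw0z and Rzw2.
Valid on: A.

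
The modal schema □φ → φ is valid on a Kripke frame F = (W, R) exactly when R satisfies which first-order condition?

reflexivity: ∀x Rxx

This schema is the T axiom.
It corresponds to reflexivity: ∀x Rxx.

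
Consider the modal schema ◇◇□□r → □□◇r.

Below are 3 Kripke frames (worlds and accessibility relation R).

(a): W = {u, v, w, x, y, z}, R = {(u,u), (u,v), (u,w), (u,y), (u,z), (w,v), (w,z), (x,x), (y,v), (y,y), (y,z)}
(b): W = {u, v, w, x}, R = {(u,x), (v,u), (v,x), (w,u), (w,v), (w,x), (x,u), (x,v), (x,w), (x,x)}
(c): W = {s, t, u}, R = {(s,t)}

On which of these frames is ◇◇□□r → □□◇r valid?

The schema corresponds to a generalized confluence (Geach) condition: ∀x ∀y ∀z ((xR²y ∧ xR²z) → ∃w (yR²w ∧ zRw)).
(a): fails — uR²u, uR²v but no t with uR²t and vRt.
(b): condition met.
(c): condition met.
Valid on: (b), (c).

(b), (c)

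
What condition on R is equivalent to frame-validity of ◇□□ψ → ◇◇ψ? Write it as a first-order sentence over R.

∀x ∀y (xRy → ∃w (yR²w ∧ xR²w))

This is a Sahlqvist (Geach-type) schema ◇^1□^2ψ → □^0◇^2ψ.
Minimal-valuation argument: fix x; take any y with xR^1y and any z with xR^0z. Set V(ψ) to the set of worlds R-reachable from y in exactly 2 steps. Then □^2ψ holds at y, so the antecedent holds at x; validity forces ◇^2ψ at z, giving a w with zR^2w and yR^2w.
First-order correspondent: ∀x ∀y (xRy → ∃w (yR²w ∧ xR²w)).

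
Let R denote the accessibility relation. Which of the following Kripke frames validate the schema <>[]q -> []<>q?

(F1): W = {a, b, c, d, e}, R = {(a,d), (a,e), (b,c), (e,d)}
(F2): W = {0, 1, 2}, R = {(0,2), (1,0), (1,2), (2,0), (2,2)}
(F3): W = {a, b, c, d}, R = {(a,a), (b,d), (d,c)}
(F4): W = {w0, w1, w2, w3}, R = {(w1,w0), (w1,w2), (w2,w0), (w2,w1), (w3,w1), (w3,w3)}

The schema corresponds to convergence: forall x forall y forall z (Rxy & Rxz -> exists w (Ryw & Rzw)).
(F1): fails — Rad and Rad but d and d have no common successor.
(F2): condition met.
(F3): fails — Rdc and Rdc but c and c have no common successor.
(F4): fails — Rw1w2 and Rw1w0 but w2 and w0 have no common successor.

(F2)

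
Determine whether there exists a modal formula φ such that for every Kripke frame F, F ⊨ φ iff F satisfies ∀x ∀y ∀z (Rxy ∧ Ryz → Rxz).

Yes — defined by □p → □□p

Yes: it is transitivity, defined by the 4 schema □p → □□p.
Suppose □p→□□p is valid. Take Rxy, Ryz and set V(p)={w : Rxw}. Then □p at x, so □□p at x, so □p at y, so p at z, i.e. Rxz.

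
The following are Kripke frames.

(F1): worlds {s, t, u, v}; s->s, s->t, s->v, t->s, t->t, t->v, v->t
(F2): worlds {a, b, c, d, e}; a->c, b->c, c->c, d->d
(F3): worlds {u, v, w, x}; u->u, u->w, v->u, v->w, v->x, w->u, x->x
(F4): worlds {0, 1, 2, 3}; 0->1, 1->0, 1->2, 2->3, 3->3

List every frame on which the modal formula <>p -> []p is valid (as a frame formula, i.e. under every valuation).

Frame correspondent (Sahlqvist): forall x forall y forall z (Rxy & Rxz -> y = z) — i.e. partial functionality.
(F1): fails — s sees both s and t.
(F2): condition met.
(F3): fails — u sees both u and w.
(F4): fails — 1 sees both 0 and 2.
Valid on: (F2).

(F2)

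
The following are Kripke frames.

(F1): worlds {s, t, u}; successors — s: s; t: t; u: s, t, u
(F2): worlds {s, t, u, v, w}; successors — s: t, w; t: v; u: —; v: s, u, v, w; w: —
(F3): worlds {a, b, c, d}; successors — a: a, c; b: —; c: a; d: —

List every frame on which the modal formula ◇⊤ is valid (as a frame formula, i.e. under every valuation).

(F1)

The schema corresponds to seriality: ∀x ∃y Rxy.
(F1): holds.
(F2): fails — world u has no successor.
(F3): fails — world b has no successor.
Valid on: (F1).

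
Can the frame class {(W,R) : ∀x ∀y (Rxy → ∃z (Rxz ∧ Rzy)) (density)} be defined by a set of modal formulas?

Yes, by □□p → □p

Yes: it is density, defined by the C4 schema □□p → □p.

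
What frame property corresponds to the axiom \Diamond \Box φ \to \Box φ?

the Euclidean property: \forall x \forall y \forall z (Rxy \wedge Rxz \to Ryz)

Equivalently (dual form): ◇φ → □◇φ.
Suppose ◇φ→□◇φ is valid. Take Rxy, Rxz and set V(φ)={y}. Then ◇φ at x, so □◇φ at x, so ◇φ at z, so some w with Rzw has φ; w=y, i.e. Rzy. By symmetry of the argument, Ryz.
Conversely, any frame satisfying \forall x \forall y \forall z (Rxy \wedge Rxz \to Ryz) validates the schema.
Frame condition: \forall x \forall y \forall z (Rxy \wedge Rxz \to Ryz).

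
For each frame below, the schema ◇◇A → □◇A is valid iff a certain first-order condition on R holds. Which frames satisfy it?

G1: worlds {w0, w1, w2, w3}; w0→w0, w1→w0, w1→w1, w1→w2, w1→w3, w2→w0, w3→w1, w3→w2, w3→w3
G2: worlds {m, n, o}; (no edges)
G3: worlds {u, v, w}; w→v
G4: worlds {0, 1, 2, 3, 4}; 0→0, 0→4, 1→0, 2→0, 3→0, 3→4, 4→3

The schema corresponds to a generalized confluence (Geach) condition: ∀x ∀y ∀z ((xR²y ∧ xRz) → ∃w (y = w ∧ zRw)).
G1: fails — w1R²w0, w1Rw3 but no w with w0=w and w3Rw.
G2: holds.
G3: holds.
G4: fails — 0R²0, 0R4 but no w with 0=w and 4Rw.

G2, G3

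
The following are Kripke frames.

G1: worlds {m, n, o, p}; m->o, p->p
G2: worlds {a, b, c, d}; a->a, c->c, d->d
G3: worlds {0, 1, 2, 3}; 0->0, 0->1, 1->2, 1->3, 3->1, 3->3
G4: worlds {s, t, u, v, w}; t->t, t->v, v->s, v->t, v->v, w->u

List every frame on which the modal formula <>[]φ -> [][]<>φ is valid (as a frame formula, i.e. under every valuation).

This is the axiom for a generalized confluence (Geach) condition; its first-order frame correspondent is forall x forall y forall z ((xRy & x R^2 z) -> exists w (yRw & zRw)).
G1: satisfies the condition.
G2: satisfies the condition.
G3: fails — 0R0, 0R²1 but no w with 0Rw and 1Rw.
G4: fails — tRt, tR²s but no w* with tRw* and sRw*.

G1, G2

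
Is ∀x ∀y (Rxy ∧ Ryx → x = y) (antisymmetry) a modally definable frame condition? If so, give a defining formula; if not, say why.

No

Modal frame validity is preserved under surjective bounded morphisms.
The 4-cycle (worlds a,b,c,d with a→b→c→d→a) is antisymmetric. Sending even-indexed worlds to s and odd-indexed worlds to t is a surjective bounded morphism onto the two-world frame with s↔t, which is not antisymmetric.
So no modal formula (or set of formulas) defines exactly the antisymmetric frames.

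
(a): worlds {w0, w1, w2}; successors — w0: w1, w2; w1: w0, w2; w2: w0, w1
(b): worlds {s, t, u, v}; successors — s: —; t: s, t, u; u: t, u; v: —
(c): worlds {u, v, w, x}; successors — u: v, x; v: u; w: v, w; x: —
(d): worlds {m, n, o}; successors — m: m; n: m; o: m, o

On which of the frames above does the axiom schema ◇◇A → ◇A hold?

(d)

This is the axiom for transitivity; its first-order frame correspondent is ∀x ∀y ∀z (Rxy ∧ Ryz → Rxz).
(a): fails — Rw1w2 and Rw2w1 but not Rw1w1.
(b): fails — Rut and Rts but not Rus.
(c): fails — Ruv and Rvu but not Ruu.
(d): satisfies the condition.
Valid on: (d).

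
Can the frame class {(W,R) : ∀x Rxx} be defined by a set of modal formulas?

The condition is reflexivity. A defining modal formula is □q → q.

Definable; □q → q defines it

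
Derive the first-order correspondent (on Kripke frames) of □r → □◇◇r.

∀x ∀z (xRz → ∃w (xRw ∧ zR²w))

This is a Sahlqvist (Geach-type) schema ◇^0□^1r → □^1◇^2r.
First-order correspondent: ∀x ∀z (xRz → ∃w (xRw ∧ zR²w)).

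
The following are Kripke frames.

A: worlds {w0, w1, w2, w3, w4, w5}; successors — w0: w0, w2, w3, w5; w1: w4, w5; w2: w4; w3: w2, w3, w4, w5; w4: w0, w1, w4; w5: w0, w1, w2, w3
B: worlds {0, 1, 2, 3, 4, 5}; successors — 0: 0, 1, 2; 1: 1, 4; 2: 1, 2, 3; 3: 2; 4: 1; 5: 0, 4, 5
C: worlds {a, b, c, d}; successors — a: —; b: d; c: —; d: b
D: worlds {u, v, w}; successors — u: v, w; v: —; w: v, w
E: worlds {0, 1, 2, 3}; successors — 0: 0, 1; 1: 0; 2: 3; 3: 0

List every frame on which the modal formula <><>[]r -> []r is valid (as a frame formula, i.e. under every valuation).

C

The schema corresponds to a generalized confluence (Geach) condition: forall x forall y forall z ((x R^2 y & xRz) -> exists w (yRw & z = w)).
A: fails — w0R²w1, w0Rw0 but no w with w1Rw and w0=w.
B: fails — 0R²1, 0R0 but no w with 1Rw and 0=w.
C: ✓.
D: fails — uR²v, uRv but no t with vRt and v=t.
E: fails — 0R²1, 0R1 but no w with 1Rw and 1=w.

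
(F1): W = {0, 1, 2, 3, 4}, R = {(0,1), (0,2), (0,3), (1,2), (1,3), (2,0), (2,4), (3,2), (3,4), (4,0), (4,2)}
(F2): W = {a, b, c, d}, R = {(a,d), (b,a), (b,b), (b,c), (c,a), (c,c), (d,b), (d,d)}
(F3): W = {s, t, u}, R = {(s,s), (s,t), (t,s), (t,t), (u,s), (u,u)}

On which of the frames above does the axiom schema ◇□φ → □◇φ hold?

(F3)

The schema corresponds to convergence: ∀x ∀y ∀z (Rxy ∧ Rxz → ∃w (Ryw ∧ Rzw)).
(F1): fails — R02 and R01 but 2 and 1 have no common successor.
(F2): fails — Rbc and Rba but c and a have no common successor.
(F3): ✓.
Valid on: (F3).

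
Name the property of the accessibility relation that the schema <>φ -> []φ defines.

Suppose ◇φ→□φ is valid. Take Rxy, Rxz and set V(φ)={y}. Then ◇φ at x, so □φ at x, so φ at z, i.e. z=y.

partial functionality: forall x forall y forall z (Rxy & Rxz -> y = z)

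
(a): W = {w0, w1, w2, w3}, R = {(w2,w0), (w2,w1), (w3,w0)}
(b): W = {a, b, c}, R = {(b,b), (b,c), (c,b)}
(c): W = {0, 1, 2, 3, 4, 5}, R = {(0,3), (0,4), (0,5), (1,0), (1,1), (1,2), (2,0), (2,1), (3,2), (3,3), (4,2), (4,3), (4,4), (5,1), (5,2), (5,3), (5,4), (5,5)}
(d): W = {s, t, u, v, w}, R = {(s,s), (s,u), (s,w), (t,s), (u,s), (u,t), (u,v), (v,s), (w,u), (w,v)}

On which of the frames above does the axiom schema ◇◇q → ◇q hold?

(a)

Frame correspondent (Sahlqvist): ∀x ∀y ∀z (Rxy ∧ Ryz → Rxz) — i.e. transitivity.
(a): condition met.
(b): fails — Rcb and Rbc but not Rcc.
(c): fails — R10 and R04 but not R14.
(d): fails — Rwu and Rut but not Rwt.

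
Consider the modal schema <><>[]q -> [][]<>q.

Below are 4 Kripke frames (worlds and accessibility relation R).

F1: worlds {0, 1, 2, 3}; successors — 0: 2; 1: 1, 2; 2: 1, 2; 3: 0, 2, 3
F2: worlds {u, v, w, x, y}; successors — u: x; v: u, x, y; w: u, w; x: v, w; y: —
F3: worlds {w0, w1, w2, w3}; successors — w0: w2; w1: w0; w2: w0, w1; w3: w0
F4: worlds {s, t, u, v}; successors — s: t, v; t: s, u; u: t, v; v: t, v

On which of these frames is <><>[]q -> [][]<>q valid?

The schema corresponds to a generalized confluence (Geach) condition: forall x forall y forall z ((x R^2 y & x R^2 z) -> exists w (yRw & zRw)).
F1: satisfies the condition.
F2: fails — vR²v, vR²x but no t with vRt and xRt.
F3: fails — w0R²w0, w0R²w1 but no w with w0Rw and w1Rw.
F4: fails — sR²s, sR²t but no w with sRw and tRw.

F1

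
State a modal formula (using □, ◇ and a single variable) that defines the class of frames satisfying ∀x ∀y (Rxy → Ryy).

This is shift-reflexivity; the standard corresponding axiom is T□: □(□p → p).
Suppose □(□p→p) is valid. Take Rxy and set V(p)={w : Ryw}. Then at y, □p holds; since □(□p→p) at x, □p→p at y, so p at y, i.e. Ryy.

□(□p → p)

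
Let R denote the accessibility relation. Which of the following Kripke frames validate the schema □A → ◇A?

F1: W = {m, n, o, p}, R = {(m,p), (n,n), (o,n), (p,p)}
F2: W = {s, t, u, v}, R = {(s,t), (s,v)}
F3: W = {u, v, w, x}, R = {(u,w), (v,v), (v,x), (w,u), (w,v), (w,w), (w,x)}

The schema corresponds to seriality: ∀x ∃y Rxy.
F1: ✓.
F2: fails — world t has no successor.
F3: fails — world x has no successor.
Valid on: F1.

F1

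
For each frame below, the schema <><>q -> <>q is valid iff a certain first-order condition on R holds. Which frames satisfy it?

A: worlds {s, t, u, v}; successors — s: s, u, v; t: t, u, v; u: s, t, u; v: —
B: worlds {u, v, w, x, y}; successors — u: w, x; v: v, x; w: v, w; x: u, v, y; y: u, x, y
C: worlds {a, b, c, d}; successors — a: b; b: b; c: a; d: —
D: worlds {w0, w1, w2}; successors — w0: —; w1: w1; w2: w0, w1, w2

D

The schema corresponds to transitivity: forall x forall y forall z (Rxy & Ryz -> Rxz).
A: fails — Rut and Rtv but not Ruv.
B: fails — Ryx and Rxv but not Ryv.
C: fails — Rca and Rab but not Rcb.
D: ✓.
Valid on: D.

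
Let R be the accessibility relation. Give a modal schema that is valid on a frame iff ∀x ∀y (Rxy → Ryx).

ψ → □◇ψ

The condition is symmetry. The B schema ψ → □◇ψ defines it.
Suppose ψ→□◇ψ is valid. Take Rxy and set V(ψ)={x}. Then ψ at x, so □◇ψ at x, so ◇ψ at y, so some z with Ryz has ψ; z=x, i.e. Ryx.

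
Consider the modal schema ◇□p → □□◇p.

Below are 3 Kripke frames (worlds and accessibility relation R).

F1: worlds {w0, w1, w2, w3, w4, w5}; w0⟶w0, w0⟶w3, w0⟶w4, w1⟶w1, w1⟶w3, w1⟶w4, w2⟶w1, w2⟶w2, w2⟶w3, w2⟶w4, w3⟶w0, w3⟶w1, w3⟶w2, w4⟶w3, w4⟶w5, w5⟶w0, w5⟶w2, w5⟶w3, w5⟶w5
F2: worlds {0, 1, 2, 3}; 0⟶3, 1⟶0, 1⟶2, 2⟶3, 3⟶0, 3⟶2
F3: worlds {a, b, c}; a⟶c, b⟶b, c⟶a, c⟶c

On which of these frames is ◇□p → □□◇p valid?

This is the axiom for a generalized confluence (Geach) condition; its first-order frame correspondent is ∀x ∀y ∀z ((xRy ∧ xR²z) → ∃w (yRw ∧ zRw)).
F1: fails — w0Rw3, w0R²w4 but no w with w3Rw and w4Rw.
F2: fails — 0R3, 0R²0 but no w with 3Rw and 0Rw.
F3: ✓.
Valid on: F3.

F3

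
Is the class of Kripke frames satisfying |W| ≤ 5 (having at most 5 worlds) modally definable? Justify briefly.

Not definable by any modal formula

If a class were modally definable it would be closed under disjoint unions (Goldblatt–Thomason).
Any modal formula valid on each of 6 disjoint one-world frames is valid on their disjoint union (validity is preserved under disjoint unions). Each one-world frame has |W|=1≤5, but the union has |W|=6.
So no modal formula (or set of formulas) defines exactly the |W|≤5 frames.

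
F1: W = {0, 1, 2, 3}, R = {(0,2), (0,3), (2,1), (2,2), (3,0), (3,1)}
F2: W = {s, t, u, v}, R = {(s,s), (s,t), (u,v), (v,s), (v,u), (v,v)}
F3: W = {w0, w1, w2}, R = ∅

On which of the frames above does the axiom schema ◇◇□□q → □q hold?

This is the axiom for a generalized confluence (Geach) condition; its first-order frame correspondent is ∀x ∀y ∀z ((xR²y ∧ xRz) → ∃w (yR²w ∧ z = w)).
F1: fails — 0R²0, 0R3 but no w with 0R²w and 3=w.
F2: fails — sR²t, sRs but no w with tR²w and s=w.
F3: holds.
Valid on: F3.

F3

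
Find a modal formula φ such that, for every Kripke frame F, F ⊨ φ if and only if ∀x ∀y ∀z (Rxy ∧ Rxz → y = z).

◇p → □p

The condition is partial functionality. The CD schema ◇p → □p defines it.
Suppose ◇p→□p is valid. Take Rxy, Rxz and set V(p)={y}. Then ◇p at x, so □p at x, so p at z, i.e. z=y.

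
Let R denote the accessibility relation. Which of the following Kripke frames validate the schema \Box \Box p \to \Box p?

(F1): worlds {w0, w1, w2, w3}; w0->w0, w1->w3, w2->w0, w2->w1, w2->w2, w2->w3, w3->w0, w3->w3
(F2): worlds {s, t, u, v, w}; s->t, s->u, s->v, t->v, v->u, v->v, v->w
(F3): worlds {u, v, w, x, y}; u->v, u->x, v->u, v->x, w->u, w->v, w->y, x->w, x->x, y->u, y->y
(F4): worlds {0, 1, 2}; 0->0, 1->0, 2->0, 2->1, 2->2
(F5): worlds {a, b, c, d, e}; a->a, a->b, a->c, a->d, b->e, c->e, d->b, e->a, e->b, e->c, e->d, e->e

The schema corresponds to density: \forall x \forall y (Rxy \to \exists z (Rxz \wedge Rzy)).
(F1): ✓.
(F2): fails — Rst but no z with Rsz and Rzt.
(F3): fails — Ruv but no z with Ruz and Rzv.
(F4): ✓.
(F5): fails — Rdb but no z with Rdz and Rzb.
Valid on: (F1), (F4).

(F1), (F4)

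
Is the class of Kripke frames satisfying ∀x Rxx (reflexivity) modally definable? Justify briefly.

Yes — defined by □p → p

The condition is reflexivity. A defining modal formula is □p → p.
Suppose □p→p is valid. At any x set V(p)={w : Rxw}. Then □p holds at x, so p holds at x, i.e. Rxx.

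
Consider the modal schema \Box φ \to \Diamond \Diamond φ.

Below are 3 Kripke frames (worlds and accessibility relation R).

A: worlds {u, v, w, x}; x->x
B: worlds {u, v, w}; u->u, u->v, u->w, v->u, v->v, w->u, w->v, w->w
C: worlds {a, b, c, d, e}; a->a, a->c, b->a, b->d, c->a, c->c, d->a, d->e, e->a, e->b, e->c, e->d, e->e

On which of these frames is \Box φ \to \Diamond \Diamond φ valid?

B, C

Frame correspondent (Sahlqvist): \forall x \exists w (xRw \wedge x R^2 w) — i.e. a generalized confluence (Geach) condition.
A: fails — at u but no t with uRt and uR²t.
B: satisfies the condition.
C: satisfies the condition.
Valid on: B, C.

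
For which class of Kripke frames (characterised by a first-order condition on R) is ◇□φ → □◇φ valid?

convergence

Suppose ◇□φ→□◇φ is valid. Take Rxy, Rxz and set V(φ)={w : Ryw}. Then □φ at y so ◇□φ at x, so □◇φ at x, so ◇φ at z, giving w with Rzw and Ryw.
Conversely, on a frame with convergence the schema holds at every world under every valuation.
Frame condition: ∀x ∀y ∀z (Rxy ∧ Rxz → ∃w (Ryw ∧ Rzw)).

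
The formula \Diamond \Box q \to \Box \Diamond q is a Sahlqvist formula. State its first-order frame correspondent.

Suppose ◇□q→□◇q is valid. Take Rxy, Rxz and set V(q)={w : Ryw}. Then □q at y so ◇□q at x, so □◇q at x, so ◇q at z, giving w with Rzw and Ryw.

convergence: \forall x \forall y \forall z (Rxy \wedge Rxz \to \exists w (Ryw \wedge Rzw))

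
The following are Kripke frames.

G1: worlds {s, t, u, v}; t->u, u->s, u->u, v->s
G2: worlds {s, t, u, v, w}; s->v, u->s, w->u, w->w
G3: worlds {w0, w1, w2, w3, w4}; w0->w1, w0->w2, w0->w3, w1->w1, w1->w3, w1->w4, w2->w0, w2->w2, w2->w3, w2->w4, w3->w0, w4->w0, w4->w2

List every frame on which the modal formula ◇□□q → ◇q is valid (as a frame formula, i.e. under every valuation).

G3

The schema corresponds to a generalized confluence (Geach) condition: ∀x ∀y (xRy → ∃w (yR²w ∧ xRw)).
G1: fails — uRs but no w with sR²w and uRw.
G2: fails — sRv but no w* with vR²w* and sRw*.
G3: condition met.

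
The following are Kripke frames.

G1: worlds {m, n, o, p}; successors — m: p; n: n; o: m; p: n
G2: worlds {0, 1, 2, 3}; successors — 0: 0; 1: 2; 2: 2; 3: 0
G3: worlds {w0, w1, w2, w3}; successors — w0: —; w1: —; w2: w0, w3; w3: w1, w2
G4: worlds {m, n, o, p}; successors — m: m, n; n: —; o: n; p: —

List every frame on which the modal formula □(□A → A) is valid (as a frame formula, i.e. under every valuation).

The schema corresponds to shift-reflexivity: ∀x ∀y (Rxy → Ryy).
G1: fails — Rom but not Rmm.
G2: holds.
G3: fails — Rw3w1 but not Rw1w1.
G4: fails — Ron but not Rnn.
Valid on: G2.

G2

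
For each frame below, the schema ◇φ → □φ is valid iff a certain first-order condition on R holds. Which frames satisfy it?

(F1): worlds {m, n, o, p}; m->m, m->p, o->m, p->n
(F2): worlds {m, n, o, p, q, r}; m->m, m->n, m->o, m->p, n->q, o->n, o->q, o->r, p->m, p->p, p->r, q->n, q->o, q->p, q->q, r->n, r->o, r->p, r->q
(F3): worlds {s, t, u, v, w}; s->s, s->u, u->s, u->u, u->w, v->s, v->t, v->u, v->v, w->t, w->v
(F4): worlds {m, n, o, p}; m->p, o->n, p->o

(F4)

This is the axiom for partial functionality; its first-order frame correspondent is ∀x ∀y ∀z (Rxy ∧ Rxz → y = z).
(F1): fails — m sees both m and p.
(F2): fails — m sees both m and n.
(F3): fails — s sees both s and u.
(F4): satisfies the condition.
Valid on: (F4).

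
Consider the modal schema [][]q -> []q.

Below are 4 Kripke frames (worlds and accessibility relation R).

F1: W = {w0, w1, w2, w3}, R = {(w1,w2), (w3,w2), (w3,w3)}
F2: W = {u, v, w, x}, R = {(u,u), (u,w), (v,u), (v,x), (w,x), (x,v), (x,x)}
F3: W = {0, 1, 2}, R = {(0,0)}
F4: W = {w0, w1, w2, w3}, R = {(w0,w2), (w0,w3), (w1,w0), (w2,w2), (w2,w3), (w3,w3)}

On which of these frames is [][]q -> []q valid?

This is the axiom for density; its first-order frame correspondent is forall x forall y (Rxy -> exists z (Rxz & Rzy)).
F1: fails — Rw1w2 but no z with Rw1z and Rzw2.
F2: ✓.
F3: ✓.
F4: fails — Rw1w0 but no z with Rw1z and Rzw0.
Valid on: F2, F3.

F2, F3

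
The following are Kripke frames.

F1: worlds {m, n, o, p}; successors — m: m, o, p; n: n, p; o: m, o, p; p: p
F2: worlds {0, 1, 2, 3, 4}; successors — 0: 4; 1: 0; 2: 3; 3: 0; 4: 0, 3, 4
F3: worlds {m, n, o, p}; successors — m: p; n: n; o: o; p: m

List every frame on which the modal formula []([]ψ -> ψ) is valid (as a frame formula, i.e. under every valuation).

F1

The schema corresponds to shift-reflexivity: forall x forall y (Rxy -> Ryy).
F1: ✓.
F2: fails — R10 but not R00.
F3: fails — Rpm but not Rmm.
Valid on: F1.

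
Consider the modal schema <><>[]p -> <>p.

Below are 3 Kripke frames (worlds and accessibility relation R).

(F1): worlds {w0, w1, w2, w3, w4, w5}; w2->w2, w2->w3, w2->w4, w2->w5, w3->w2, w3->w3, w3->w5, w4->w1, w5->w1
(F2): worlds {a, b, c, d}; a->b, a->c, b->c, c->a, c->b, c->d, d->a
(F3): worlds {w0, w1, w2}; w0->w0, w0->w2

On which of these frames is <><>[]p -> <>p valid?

The schema corresponds to a generalized confluence (Geach) condition: forall x forall y (x R^2 y -> exists w (yRw & xRw)).
(F1): fails — w2R²w1 but no w with w1Rw and w2Rw.
(F2): fails — aR²d but no w with dRw and aRw.
(F3): fails — w0R²w2 but no w with w2Rw and w0Rw.
Valid on no frame.

none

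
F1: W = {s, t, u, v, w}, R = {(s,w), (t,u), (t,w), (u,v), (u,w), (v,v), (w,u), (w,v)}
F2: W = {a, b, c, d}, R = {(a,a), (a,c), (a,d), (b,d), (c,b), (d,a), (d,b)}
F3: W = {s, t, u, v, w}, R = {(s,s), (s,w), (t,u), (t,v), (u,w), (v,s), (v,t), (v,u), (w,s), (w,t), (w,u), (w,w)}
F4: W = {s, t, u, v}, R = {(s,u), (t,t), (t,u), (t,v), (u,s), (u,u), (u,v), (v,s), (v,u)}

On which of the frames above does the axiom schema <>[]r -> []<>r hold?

F1, F4

This is the axiom for convergence; its first-order frame correspondent is forall x forall y forall z (Rxy & Rxz -> exists w (Ryw & Rzw)).
F1: ✓.
F2: fails — Raa and Rac but a and c have no common successor.
F3: fails — Rtv and Rtu but v and u have no common successor.
F4: ✓.
Valid on: F1, F4.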